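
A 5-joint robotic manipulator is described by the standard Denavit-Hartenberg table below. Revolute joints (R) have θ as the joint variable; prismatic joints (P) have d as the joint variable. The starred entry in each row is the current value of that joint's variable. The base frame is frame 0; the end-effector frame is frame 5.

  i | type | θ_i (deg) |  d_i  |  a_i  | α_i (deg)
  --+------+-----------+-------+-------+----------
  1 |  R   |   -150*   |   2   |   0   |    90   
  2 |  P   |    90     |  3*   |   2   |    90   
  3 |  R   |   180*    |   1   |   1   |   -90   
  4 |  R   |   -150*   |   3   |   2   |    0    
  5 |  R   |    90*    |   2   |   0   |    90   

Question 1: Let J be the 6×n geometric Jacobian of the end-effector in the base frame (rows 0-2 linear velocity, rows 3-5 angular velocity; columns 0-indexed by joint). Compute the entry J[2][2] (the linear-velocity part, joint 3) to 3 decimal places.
5.000

axis z_2 = (-0.8660,-0.5000,-0.0000); lever o_n−o_2 = (0.7679,-5.3301,0.7321)
cross product → J_v[:, 2] = (-0.3660,0.6340,5.0000)
J_ω[:, 2] = z_2
entry J[2][2] = 5.0000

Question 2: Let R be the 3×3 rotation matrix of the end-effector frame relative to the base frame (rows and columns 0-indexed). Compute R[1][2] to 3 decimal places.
End-effector z-axis (col 2 of R) = (-0.4330,-0.2500,0.8660)
R[1][2] = -0.2500

-0.250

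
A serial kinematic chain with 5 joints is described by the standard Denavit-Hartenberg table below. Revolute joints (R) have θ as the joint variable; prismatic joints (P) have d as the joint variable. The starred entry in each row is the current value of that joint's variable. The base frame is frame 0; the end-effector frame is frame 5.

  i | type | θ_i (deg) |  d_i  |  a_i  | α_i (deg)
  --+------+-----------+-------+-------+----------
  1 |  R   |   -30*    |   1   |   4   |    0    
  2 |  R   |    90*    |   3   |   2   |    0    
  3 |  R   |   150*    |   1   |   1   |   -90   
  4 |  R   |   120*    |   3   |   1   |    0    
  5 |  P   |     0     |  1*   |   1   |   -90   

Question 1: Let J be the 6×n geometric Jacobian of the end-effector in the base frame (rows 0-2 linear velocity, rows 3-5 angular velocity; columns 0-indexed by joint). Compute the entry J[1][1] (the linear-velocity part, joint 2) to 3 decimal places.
axis z_1 = (0.0000,0.0000,1.0000); lever o_n−o_1 = (3.0000,-1.7321,2.2679)
cross product → J_v[:, 1] = (1.7321,3.0000,-0.0000)
J_ω[:, 1] = z_1
entry J[1][1] = 3.0000

3.000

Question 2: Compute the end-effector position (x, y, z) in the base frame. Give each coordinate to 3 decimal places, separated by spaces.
after link 1: o_1 = (3.4641, -2.0000, 1.0000)
after link 2: o_2 = (4.4641, -0.2679, 4.0000)
after link 3: o_3 = (3.5981, -0.7679, 5.0000)
after link 4: o_4 = (5.5311, -3.1160, 4.1340)
after link 5: o_5 = (6.4641, -3.7321, 3.2679)

6.464 -3.732 3.268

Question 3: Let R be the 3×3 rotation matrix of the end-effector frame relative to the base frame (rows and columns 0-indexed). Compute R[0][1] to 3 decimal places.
-0.500

End-effector y-axis (col 1 of R) = (-0.5000,0.8660,-0.0000)
R[0][1] = -0.5000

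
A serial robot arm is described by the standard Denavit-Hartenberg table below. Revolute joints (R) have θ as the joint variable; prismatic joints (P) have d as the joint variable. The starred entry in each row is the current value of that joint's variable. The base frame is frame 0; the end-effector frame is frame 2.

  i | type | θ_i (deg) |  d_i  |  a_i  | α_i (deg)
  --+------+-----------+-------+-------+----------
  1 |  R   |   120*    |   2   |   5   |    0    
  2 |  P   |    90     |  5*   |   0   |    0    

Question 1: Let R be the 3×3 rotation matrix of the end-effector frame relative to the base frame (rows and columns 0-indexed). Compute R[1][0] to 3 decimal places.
End-effector x-axis (col 0 of R) = (-0.8660,-0.5000,0.0000)
R[1][0] = -0.5000

-0.500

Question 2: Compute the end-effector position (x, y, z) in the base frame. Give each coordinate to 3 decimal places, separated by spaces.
after link 1: o_1 = (-2.5000, 4.3301, 2.0000)
after link 2: o_2 = (-2.5000, 4.3301, 7.0000)

-2.500 4.330 7.000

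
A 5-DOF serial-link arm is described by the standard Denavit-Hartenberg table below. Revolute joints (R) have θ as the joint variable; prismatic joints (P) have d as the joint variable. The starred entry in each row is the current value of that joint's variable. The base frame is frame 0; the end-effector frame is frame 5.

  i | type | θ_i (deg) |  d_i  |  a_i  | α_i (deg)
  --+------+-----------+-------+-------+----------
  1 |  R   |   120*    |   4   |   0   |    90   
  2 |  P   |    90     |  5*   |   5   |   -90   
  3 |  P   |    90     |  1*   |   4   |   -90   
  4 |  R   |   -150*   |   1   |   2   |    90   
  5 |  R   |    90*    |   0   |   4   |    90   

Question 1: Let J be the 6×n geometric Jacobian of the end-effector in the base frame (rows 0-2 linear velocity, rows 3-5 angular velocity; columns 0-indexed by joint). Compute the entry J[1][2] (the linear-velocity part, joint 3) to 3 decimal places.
prismatic axis z_2 = (0.5000,-0.8660,0.0000)
J_v[:, 2] = z_2; J_ω[:, 2] = (0,0,0)
entry J[1][2] = -0.8660

-0.866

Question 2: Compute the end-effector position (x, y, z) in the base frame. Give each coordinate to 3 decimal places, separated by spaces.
after link 1: o_1 = (0.0000, 0.0000, 4.0000)
after link 2: o_2 = (4.3301, 2.5000, 9.0000)
after link 3: o_3 = (1.3660, -0.3660, 9.0000)
after link 4: o_4 = (3.3660, -0.3660, 8.0000)
after link 5: o_5 = (3.3660, -0.3660, 4.0000)

3.366 -0.366 4.000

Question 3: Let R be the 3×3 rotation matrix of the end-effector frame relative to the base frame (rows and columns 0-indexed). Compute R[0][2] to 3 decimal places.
End-effector z-axis (col 2 of R) = (1.0000,-0.0000,0.0000)
R[0][2] = 1.0000

1.000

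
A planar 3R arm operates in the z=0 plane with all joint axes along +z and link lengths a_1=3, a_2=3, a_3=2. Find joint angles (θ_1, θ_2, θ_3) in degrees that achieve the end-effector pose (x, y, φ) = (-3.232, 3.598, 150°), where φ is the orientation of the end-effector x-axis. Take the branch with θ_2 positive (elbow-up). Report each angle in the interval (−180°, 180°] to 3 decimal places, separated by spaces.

59.999 120.002 -30.001

wrist centre = target − a_3·(cos φ, sin φ) = (-1.4999, 2.5980)
cos θ_2 = (8.9995−3²−3²)/(2·3·3) = -0.5000; θ_2 = 120.0020° (elbow-up)
β = atan2(2.5980,-1.4999) = 119.9999°; ψ = atan2(2.5980,1.4999) = 60.0010°
θ_1 = β − ψ = 59.9989°
θ_3 = φ − θ_1 − θ_2 = -30.0009° (wrapped to (-180°,180°])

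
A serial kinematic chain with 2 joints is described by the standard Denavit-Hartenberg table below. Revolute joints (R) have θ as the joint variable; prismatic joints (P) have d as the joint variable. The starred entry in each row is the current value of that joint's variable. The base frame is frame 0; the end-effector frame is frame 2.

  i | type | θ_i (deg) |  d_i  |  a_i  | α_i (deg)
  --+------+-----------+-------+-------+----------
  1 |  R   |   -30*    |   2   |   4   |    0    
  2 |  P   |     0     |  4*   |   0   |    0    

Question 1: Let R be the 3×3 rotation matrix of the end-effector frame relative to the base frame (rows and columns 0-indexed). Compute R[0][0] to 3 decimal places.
End-effector x-axis (col 0 of R) = (0.8660,-0.5000,0.0000)
R[0][0] = 0.8660

0.866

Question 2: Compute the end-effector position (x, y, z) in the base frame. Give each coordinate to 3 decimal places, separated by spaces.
3.464 -2.000 6.000

after link 1: o_1 = (3.4641, -2.0000, 2.0000)
after link 2: o_2 = (3.4641, -2.0000, 6.0000)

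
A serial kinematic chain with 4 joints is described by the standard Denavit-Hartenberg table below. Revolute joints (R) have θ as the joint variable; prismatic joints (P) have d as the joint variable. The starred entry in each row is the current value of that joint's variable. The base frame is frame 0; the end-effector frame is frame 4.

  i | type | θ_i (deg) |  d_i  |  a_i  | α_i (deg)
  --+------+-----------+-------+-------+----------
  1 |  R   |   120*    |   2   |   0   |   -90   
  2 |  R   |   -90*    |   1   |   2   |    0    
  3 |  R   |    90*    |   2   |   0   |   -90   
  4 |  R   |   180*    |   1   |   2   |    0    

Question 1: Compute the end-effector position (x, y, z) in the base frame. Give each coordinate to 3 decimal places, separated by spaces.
after link 1: o_1 = (0.0000, 0.0000, 2.0000)
after link 2: o_2 = (-0.8660, -0.5000, 4.0000)
after link 3: o_3 = (-2.5981, -1.5000, 4.0000)
after link 4: o_4 = (-1.5981, -3.2321, 3.0000)

-1.598 -3.232 3.000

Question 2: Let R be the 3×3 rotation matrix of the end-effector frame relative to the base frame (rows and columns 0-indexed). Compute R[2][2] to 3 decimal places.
End-effector z-axis (col 2 of R) = (-0.0000,-0.0000,-1.0000)
R[2][2] = -1.0000

-1.000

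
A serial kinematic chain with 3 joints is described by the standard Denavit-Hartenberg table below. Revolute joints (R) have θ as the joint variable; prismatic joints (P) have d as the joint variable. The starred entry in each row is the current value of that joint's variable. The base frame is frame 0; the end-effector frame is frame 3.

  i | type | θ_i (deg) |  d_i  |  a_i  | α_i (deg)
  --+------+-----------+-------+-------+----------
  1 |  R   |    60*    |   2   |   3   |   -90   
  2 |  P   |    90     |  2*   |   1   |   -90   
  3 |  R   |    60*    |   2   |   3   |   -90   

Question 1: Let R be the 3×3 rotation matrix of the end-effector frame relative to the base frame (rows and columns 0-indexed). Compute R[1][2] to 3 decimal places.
End-effector z-axis (col 2 of R) = (0.4330,-0.2500,0.8660)
R[1][2] = -0.2500

-0.250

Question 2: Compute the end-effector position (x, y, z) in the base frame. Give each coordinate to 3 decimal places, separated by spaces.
after link 1: o_1 = (1.5000, 2.5981, 2.0000)
after link 2: o_2 = (-0.2321, 3.5981, 1.0000)
after link 3: o_3 = (1.0179, 0.5670, -0.5000)

1.018 0.567 -0.500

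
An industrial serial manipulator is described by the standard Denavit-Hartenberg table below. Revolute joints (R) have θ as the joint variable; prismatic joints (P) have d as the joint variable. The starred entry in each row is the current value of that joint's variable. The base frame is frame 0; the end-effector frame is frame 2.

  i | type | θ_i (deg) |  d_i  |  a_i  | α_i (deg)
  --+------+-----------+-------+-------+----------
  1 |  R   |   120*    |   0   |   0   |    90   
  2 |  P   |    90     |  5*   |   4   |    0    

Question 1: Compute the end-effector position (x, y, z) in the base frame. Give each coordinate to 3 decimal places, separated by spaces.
4.330 2.500 4.000

after link 1: o_1 = (0.0000, 0.0000, 0.0000)
after link 2: o_2 = (4.3301, 2.5000, 4.0000)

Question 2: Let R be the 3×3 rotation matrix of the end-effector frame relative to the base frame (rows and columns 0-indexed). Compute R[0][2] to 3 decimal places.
End-effector z-axis (col 2 of R) = (0.8660,0.5000,0.0000)
R[0][2] = 0.8660

0.866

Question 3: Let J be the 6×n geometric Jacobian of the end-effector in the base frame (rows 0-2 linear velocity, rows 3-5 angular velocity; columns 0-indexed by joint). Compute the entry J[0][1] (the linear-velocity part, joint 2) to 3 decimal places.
0.866

prismatic axis z_1 = (0.8660,0.5000,0.0000)
J_v[:, 1] = z_1; J_ω[:, 1] = (0,0,0)
entry J[0][1] = 0.8660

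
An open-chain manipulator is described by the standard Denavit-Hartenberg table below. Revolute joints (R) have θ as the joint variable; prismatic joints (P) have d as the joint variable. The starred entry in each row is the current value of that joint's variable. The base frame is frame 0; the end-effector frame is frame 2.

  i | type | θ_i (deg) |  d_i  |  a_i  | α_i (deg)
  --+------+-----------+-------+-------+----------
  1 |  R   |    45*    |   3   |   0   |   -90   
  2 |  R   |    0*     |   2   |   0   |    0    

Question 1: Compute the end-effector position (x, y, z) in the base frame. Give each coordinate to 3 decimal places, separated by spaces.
-1.414 1.414 3.000

after link 1: o_1 = (0.0000, 0.0000, 3.0000)
after link 2: o_2 = (-1.4142, 1.4142, 3.0000)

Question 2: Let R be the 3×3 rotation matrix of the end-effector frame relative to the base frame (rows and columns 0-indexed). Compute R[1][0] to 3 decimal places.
End-effector x-axis (col 0 of R) = (0.7071,0.7071,0.0000)
R[1][0] = 0.7071

0.707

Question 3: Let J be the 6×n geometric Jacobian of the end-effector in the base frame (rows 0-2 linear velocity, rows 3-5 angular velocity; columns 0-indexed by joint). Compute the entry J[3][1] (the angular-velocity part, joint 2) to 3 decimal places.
axis z_1 = (-0.7071,0.7071,0.0000); lever o_n−o_1 = (-1.4142,1.4142,0.0000)
cross product → J_v[:, 1] = (-0.0000,-0.0000,0.0000)
J_ω[:, 1] = z_1
entry J[3][1] = -0.7071

-0.707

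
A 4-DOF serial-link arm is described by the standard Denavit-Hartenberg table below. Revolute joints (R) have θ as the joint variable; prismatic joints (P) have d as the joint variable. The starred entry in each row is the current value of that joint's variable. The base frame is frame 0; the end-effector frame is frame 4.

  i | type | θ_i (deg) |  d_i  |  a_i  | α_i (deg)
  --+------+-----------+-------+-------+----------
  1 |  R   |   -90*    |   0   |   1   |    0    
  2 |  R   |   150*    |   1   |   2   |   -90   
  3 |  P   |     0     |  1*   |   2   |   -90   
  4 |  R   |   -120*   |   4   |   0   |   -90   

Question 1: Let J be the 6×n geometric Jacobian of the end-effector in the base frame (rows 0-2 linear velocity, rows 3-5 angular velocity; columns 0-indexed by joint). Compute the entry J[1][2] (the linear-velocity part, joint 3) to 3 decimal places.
prismatic axis z_2 = (-0.8660,0.5000,0.0000)
J_v[:, 2] = z_2; J_ω[:, 2] = (0,0,0)
entry J[1][2] = 0.5000

0.500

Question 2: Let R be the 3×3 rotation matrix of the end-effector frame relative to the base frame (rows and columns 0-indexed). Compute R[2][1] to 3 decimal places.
End-effector y-axis (col 1 of R) = (0.0000,0.0000,1.0000)
R[2][1] = 1.0000

1.000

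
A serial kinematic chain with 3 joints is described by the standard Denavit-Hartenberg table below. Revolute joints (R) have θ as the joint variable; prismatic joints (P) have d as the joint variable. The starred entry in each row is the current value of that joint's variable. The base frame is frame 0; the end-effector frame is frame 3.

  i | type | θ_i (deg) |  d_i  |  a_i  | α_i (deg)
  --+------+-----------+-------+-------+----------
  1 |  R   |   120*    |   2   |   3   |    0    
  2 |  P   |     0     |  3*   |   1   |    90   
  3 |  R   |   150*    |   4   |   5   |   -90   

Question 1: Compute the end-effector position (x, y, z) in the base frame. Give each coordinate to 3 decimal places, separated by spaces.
after link 1: o_1 = (-1.5000, 2.5981, 2.0000)
after link 2: o_2 = (-2.0000, 3.4641, 5.0000)
after link 3: o_3 = (3.6292, 1.7141, 7.5000)

3.629 1.714 7.500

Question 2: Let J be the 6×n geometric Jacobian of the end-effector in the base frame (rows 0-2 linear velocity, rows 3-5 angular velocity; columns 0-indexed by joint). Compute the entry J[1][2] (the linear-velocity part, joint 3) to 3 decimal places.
-2.165

axis z_2 = (0.8660,0.5000,0.0000); lever o_n−o_2 = (5.6292,-1.7500,2.5000)
cross product → J_v[:, 2] = (1.2500,-2.1651,-4.3301)
J_ω[:, 2] = z_2
entry J[1][2] = -2.1651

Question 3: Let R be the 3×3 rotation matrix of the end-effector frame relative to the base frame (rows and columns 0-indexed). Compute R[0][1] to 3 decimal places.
-0.866

End-effector y-axis (col 1 of R) = (-0.8660,-0.5000,-0.0000)
R[0][1] = -0.8660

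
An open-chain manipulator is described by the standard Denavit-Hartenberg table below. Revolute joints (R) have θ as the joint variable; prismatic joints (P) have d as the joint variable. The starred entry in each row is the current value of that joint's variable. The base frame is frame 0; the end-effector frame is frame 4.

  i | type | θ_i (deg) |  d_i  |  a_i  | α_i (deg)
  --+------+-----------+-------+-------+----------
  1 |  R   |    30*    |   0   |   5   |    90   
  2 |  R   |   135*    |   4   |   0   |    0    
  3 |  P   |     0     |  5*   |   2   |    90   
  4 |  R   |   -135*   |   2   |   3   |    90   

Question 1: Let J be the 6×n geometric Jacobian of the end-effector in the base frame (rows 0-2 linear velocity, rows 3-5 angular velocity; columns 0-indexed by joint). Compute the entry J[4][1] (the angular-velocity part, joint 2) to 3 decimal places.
axis z_1 = (0.5000,-0.8660,0.0000); lever o_n−o_1 = (4.7384,-5.2071,1.3284)
cross product → J_v[:, 1] = (-1.1505,-0.6642,1.5000)
J_ω[:, 1] = z_1
entry J[4][1] = -0.8660

-0.866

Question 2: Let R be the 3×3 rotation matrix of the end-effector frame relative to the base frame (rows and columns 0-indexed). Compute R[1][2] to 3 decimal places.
-0.362

End-effector z-axis (col 2 of R) = (0.7866,-0.3624,-0.5000)
R[1][2] = -0.3624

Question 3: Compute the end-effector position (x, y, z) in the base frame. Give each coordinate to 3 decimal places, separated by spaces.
9.069 -2.707 1.328

after link 1: o_1 = (4.3301, 2.5000, 0.0000)
after link 2: o_2 = (6.3301, -0.9641, 0.0000)
after link 3: o_3 = (7.6054, -6.0013, 1.4142)
after link 4: o_4 = (9.0685, -2.7071, 1.3284)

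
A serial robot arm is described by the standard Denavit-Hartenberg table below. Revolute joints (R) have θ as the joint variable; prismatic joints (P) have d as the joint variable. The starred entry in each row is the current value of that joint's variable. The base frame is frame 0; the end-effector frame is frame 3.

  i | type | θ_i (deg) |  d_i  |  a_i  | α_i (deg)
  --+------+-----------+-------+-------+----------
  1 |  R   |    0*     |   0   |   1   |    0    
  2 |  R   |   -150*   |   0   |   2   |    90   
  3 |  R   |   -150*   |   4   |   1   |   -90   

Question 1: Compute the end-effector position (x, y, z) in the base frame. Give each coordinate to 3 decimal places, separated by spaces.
after link 1: o_1 = (1.0000, 0.0000, 0.0000)
after link 2: o_2 = (-0.7321, -1.0000, 0.0000)
after link 3: o_3 = (-1.9821, 2.8971, -0.5000)

-1.982 2.897 -0.500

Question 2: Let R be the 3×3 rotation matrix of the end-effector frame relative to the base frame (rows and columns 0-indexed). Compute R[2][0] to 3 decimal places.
-0.500

End-effector x-axis (col 0 of R) = (0.7500,0.4330,-0.5000)
R[2][0] = -0.5000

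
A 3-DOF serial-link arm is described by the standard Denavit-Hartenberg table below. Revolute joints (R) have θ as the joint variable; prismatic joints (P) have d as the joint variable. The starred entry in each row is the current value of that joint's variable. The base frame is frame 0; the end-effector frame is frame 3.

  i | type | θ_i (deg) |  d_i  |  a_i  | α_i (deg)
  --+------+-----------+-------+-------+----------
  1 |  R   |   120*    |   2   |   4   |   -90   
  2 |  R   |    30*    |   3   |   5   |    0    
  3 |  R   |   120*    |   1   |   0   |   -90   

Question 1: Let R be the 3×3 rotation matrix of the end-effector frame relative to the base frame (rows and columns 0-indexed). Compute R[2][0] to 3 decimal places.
-0.500

End-effector x-axis (col 0 of R) = (0.4330,-0.7500,-0.5000)
R[2][0] = -0.5000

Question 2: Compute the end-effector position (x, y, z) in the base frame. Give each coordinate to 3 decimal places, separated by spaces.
after link 1: o_1 = (-2.0000, 3.4641, 2.0000)
after link 2: o_2 = (-6.7631, 5.7141, -0.5000)
after link 3: o_3 = (-7.6292, 5.2141, -0.5000)

-7.629 5.214 -0.500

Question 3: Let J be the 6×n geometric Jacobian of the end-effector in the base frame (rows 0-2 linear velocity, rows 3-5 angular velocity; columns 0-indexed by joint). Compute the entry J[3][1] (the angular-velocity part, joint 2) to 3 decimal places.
axis z_1 = (-0.8660,-0.5000,0.0000); lever o_n−o_1 = (-5.6292,1.7500,-2.5000)
cross product → J_v[:, 1] = (1.2500,-2.1651,-4.3301)
J_ω[:, 1] = z_1
entry J[3][1] = -0.8660

-0.866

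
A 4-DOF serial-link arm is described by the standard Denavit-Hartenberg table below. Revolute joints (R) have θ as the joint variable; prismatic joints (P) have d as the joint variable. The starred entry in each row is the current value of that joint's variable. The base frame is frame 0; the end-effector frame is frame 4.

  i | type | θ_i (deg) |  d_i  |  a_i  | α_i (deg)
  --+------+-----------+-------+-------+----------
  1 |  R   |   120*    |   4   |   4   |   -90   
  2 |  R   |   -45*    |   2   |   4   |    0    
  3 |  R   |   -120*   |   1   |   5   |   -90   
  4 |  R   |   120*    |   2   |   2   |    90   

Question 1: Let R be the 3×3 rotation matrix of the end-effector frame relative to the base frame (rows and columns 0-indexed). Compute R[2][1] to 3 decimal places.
End-effector y-axis (col 1 of R) = (-0.1294,0.2241,0.9659)
R[2][1] = 0.9659

0.966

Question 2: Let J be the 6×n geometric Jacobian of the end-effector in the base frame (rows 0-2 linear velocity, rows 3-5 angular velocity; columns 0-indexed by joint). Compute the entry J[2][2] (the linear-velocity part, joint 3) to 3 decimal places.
axis z_2 = (-0.8660,-0.5000,0.0000); lever o_n−o_2 = (2.3070,-2.5318,2.9671)
cross product → J_v[:, 2] = (-1.4836,2.5696,3.3461)
J_ω[:, 2] = z_2
entry J[2][2] = 3.3461

3.346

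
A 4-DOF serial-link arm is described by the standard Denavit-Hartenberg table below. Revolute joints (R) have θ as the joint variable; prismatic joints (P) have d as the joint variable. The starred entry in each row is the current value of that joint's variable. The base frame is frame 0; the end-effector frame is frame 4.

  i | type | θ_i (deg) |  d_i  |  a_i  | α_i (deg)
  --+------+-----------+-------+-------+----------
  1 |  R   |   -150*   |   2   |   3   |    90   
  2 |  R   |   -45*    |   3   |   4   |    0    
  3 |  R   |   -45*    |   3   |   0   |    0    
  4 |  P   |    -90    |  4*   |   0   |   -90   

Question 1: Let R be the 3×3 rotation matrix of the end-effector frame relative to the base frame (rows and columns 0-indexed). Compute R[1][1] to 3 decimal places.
End-effector y-axis (col 1 of R) = (0.5000,-0.8660,-0.0000)
R[1][1] = -0.8660

-0.866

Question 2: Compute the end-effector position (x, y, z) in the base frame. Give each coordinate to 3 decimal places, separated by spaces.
-10.048 5.746 -0.828

after link 1: o_1 = (-2.5981, -1.5000, 2.0000)
after link 2: o_2 = (-6.5476, -0.3161, -0.8284)
after link 3: o_3 = (-8.0476, 2.2819, -0.8284)
after link 4: o_4 = (-10.0476, 5.7460, -0.8284)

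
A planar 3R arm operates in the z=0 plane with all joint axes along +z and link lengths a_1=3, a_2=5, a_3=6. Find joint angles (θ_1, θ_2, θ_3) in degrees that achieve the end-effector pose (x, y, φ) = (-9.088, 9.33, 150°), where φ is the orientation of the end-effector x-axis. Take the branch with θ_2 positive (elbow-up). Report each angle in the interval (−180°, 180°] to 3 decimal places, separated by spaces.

93.176 44.994 11.830

wrist centre = target − a_3·(cos φ, sin φ) = (-3.8918, 6.3300)
cos θ_2 = (55.2154−3²−5²)/(2·3·5) = 0.7072; θ_2 = 44.9941° (elbow-up)
β = atan2(6.3300,-3.8918) = 121.5843°; ψ = atan2(3.5352,6.5359) = 28.4083°
θ_1 = β − ψ = 93.1760°
θ_3 = φ − θ_1 − θ_2 = 11.8299° (wrapped to (-180°,180°])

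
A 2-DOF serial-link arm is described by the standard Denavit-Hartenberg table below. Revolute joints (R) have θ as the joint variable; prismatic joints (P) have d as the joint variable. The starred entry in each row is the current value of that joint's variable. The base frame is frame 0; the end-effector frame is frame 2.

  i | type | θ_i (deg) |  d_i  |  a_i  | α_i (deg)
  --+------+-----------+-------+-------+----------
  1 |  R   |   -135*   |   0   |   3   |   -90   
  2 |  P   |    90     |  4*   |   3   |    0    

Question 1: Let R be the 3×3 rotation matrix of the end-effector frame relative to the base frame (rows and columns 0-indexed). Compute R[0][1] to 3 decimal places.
End-effector y-axis (col 1 of R) = (0.7071,0.7071,-0.0000)
R[0][1] = 0.7071

0.707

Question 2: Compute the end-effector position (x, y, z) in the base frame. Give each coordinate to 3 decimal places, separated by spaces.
after link 1: o_1 = (-2.1213, -2.1213, 0.0000)
after link 2: o_2 = (0.7071, -4.9497, -3.0000)

0.707 -4.950 -3.000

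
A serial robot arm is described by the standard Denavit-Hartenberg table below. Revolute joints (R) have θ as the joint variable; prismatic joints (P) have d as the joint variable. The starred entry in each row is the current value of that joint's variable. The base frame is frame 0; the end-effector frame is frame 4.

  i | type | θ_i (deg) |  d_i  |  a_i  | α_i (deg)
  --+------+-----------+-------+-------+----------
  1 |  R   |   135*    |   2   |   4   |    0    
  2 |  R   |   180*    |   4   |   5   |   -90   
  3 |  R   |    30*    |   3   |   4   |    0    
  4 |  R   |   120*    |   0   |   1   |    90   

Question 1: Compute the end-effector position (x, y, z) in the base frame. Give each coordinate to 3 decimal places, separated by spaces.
4.666 -0.423 3.500

after link 1: o_1 = (-2.8284, 2.8284, 2.0000)
after link 2: o_2 = (0.7071, -0.7071, 6.0000)
after link 3: o_3 = (5.2779, -1.0353, 4.0000)
after link 4: o_4 = (4.6655, -0.4229, 3.5000)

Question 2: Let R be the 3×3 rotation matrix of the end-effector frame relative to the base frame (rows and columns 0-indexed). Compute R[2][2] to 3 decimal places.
-0.866

End-effector z-axis (col 2 of R) = (0.3536,-0.3536,-0.8660)
R[2][2] = -0.8660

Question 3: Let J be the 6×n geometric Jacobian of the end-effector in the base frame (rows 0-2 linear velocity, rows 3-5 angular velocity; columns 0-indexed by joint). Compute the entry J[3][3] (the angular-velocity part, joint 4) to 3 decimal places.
axis z_3 = (0.7071,0.7071,0.0000); lever o_n−o_3 = (-0.6124,0.6124,-0.5000)
cross product → J_v[:, 3] = (-0.3536,0.3536,0.8660)
J_ω[:, 3] = z_3
entry J[3][3] = 0.7071

0.707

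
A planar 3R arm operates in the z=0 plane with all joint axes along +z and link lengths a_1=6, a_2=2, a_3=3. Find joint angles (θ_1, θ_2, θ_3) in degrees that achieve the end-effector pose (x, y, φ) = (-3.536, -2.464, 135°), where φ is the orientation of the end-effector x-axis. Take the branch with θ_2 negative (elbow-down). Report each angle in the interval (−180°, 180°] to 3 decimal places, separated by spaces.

wrist centre = target − a_3·(cos φ, sin φ) = (-1.4147, -4.5853)
cos θ_2 = (23.0265−6²−2²)/(2·6·2) = -0.7072; θ_2 = -135.0100° (elbow-down)
β = atan2(-4.5853,-1.4147) = -107.1462°; ψ = atan2(-1.4140,4.5855) = -17.1373°
θ_1 = β − ψ = -90.0089°
θ_3 = φ − θ_1 − θ_2 = 0.0189° (wrapped to (-180°,180°])

-90.009 -135.010 0.019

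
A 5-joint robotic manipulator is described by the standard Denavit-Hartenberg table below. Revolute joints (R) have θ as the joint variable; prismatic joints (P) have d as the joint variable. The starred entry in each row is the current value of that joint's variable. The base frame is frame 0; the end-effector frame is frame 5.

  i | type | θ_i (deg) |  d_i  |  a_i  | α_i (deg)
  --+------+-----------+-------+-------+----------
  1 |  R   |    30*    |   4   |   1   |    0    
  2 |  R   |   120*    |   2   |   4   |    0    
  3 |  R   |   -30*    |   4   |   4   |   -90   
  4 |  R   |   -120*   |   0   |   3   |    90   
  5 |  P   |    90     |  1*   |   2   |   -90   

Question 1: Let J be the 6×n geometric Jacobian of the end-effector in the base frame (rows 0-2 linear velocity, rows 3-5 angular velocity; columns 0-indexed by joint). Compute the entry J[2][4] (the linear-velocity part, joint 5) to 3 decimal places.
-0.500

prismatic axis z_4 = (0.4330,-0.7500,-0.5000)
J_v[:, 4] = z_4; J_ω[:, 4] = (0,0,0)
entry J[2][4] = -0.5000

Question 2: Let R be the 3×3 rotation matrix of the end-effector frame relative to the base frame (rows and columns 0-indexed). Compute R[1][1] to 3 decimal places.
End-effector y-axis (col 1 of R) = (-0.4330,0.7500,0.5000)
R[1][1] = 0.7500

0.750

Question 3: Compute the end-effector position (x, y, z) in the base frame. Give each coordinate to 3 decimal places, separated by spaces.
after link 1: o_1 = (0.8660, 0.5000, 4.0000)
after link 2: o_2 = (-2.5981, 2.5000, 6.0000)
after link 3: o_3 = (-4.5981, 5.9641, 10.0000)
after link 4: o_4 = (-3.8481, 4.6651, 12.5981)
after link 5: o_5 = (-5.1471, 2.9151, 12.0981)

-5.147 2.915 12.098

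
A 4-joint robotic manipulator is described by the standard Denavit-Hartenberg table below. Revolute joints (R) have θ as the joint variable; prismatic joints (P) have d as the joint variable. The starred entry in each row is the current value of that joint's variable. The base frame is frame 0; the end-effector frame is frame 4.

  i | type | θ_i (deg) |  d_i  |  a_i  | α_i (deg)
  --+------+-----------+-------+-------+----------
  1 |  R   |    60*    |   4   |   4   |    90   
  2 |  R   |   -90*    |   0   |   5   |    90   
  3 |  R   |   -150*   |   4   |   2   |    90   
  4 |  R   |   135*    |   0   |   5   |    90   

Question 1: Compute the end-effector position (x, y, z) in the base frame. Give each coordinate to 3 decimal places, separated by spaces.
-1.103 -3.446 -2.330

after link 1: o_1 = (2.0000, 3.4641, 4.0000)
after link 2: o_2 = (2.0000, 3.4641, -1.0000)
after link 3: o_3 = (-0.8660, 0.5000, 0.7321)
after link 4: o_4 = (-1.1029, -3.4457, -2.3298)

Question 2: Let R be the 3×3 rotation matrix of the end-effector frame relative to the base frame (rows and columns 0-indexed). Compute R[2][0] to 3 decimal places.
-0.612

End-effector x-axis (col 0 of R) = (-0.0474,-0.7891,-0.6124)
R[2][0] = -0.6124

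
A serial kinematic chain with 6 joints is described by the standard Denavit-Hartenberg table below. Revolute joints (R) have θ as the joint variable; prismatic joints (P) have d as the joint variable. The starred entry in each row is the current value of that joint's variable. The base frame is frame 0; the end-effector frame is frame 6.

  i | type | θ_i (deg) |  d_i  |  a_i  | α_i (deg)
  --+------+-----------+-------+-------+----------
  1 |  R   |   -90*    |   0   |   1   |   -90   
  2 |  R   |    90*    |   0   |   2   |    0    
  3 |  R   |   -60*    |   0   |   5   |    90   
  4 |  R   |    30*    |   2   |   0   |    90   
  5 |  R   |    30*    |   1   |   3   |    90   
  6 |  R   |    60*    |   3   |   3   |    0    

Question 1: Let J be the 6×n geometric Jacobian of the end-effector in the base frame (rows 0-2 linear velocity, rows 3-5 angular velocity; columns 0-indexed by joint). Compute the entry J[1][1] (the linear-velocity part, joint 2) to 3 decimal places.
6.306

axis z_1 = (1.0000,0.0000,0.0000); lever o_n−o_1 = (-0.4175,-10.7619,-6.3059)
cross product → J_v[:, 1] = (0.0000,6.3059,-10.7619)
J_ω[:, 1] = z_1
entry J[1][1] = 6.3059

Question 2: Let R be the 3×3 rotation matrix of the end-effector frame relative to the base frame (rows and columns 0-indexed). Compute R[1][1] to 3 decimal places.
0.562

End-effector y-axis (col 1 of R) = (-0.8080,0.5625,-0.1752)
R[1][1] = 0.5625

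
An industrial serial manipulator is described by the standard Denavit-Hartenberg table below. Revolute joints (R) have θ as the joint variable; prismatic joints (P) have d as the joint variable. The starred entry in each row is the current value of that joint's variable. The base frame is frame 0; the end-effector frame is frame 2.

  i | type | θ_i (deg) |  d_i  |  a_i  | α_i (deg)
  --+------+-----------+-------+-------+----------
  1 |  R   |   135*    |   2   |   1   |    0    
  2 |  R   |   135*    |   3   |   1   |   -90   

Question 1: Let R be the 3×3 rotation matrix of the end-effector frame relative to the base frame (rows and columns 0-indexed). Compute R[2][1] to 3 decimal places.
End-effector y-axis (col 1 of R) = (0.0000,-0.0000,-1.0000)
R[2][1] = -1.0000

-1.000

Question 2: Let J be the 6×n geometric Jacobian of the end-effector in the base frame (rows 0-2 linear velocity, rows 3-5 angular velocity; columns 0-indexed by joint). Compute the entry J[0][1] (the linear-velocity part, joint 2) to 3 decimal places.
1.000

axis z_1 = (0.0000,0.0000,1.0000); lever o_n−o_1 = (-0.0000,-1.0000,3.0000)
cross product → J_v[:, 1] = (1.0000,-0.0000,0.0000)
J_ω[:, 1] = z_1
entry J[0][1] = 1.0000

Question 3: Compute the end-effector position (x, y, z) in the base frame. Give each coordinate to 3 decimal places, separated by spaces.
after link 1: o_1 = (-0.7071, 0.7071, 2.0000)
after link 2: o_2 = (-0.7071, -0.2929, 5.0000)

-0.707 -0.293 5.000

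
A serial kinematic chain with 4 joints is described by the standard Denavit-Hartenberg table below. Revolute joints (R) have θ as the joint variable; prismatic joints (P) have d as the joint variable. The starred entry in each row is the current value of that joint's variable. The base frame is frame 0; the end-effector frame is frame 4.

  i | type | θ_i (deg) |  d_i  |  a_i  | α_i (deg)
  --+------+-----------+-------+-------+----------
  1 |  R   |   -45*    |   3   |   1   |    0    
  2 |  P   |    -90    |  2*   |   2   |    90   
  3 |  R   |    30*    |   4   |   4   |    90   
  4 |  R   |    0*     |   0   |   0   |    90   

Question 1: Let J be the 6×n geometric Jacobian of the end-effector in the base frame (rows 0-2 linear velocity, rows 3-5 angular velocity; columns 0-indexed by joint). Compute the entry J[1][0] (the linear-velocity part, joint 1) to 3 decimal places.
axis z_0 = ẑ; lever o_n−o_0 = (-5.9850,-1.7424,7.0000)
cross product → J_v[:, 0] = (1.7424,-5.9850,0.0000)
J_ω[:, 0] = z_0
entry J[1][0] = -5.9850

-5.985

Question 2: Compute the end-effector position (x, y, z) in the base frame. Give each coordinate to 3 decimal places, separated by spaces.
-5.985 -1.742 7.000

after link 1: o_1 = (0.7071, -0.7071, 3.0000)
after link 2: o_2 = (-0.7071, -2.1213, 5.0000)
after link 3: o_3 = (-5.9850, -1.7424, 7.0000)
after link 4: o_4 = (-5.9850, -1.7424, 7.0000)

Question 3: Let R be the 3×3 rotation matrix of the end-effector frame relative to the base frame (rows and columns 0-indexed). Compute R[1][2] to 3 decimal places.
End-effector z-axis (col 2 of R) = (0.7071,-0.7071,-0.0000)
R[1][2] = -0.7071

-0.707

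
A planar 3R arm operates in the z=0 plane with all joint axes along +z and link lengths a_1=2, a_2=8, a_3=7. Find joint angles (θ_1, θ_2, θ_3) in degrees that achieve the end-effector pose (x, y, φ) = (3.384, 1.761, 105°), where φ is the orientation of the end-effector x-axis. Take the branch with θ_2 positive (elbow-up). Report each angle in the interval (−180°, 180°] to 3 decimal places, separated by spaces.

-150.004 119.999 135.005

wrist centre = target − a_3·(cos φ, sin φ) = (5.1957, -5.0005)
cos θ_2 = (52.0005−2²−8²)/(2·2·8) = -0.5000; θ_2 = 119.9991° (elbow-up)
β = atan2(-5.0005,5.1957) = -43.9029°; ψ = atan2(6.9283,-1.9999) = 106.1011°
θ_1 = β − ψ = -150.0041°
θ_3 = φ − θ_1 − θ_2 = 135.0050° (wrapped to (-180°,180°])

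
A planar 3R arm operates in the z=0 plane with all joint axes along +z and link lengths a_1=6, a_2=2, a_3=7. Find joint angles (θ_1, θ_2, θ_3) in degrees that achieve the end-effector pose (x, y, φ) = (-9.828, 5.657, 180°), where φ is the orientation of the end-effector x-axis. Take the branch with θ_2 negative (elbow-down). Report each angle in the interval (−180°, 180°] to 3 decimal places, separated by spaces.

wrist centre = target − a_3·(cos φ, sin φ) = (-2.8280, 5.6570)
cos θ_2 = (39.9992−6²−2²)/(2·6·2) = -0.0000; θ_2 = -90.0018° (elbow-down)
β = atan2(5.6570,-2.8280) = 116.5610°; ψ = atan2(-2.0000,5.9999) = -18.4351°
θ_1 = β − ψ = 134.9961°
θ_3 = φ − θ_1 − θ_2 = 135.0057° (wrapped to (-180°,180°])

134.996 -90.002 135.006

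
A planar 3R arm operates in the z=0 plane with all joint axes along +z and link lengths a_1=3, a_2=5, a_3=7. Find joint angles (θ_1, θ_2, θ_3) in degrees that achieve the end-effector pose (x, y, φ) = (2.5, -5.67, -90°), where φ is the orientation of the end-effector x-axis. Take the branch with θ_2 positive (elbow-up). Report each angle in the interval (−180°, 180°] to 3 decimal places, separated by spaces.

-90.004 150.001 -149.997

wrist centre = target − a_3·(cos φ, sin φ) = (2.5000, 1.3300)
cos θ_2 = (8.0189−3²−5²)/(2·3·5) = -0.8660; θ_2 = 150.0013° (elbow-up)
β = atan2(1.3300,2.5000) = 28.0130°; ψ = atan2(2.4999,-1.3302) = 118.0172°
θ_1 = β − ψ = -90.0042°
θ_3 = φ − θ_1 − θ_2 = -149.9971° (wrapped to (-180°,180°])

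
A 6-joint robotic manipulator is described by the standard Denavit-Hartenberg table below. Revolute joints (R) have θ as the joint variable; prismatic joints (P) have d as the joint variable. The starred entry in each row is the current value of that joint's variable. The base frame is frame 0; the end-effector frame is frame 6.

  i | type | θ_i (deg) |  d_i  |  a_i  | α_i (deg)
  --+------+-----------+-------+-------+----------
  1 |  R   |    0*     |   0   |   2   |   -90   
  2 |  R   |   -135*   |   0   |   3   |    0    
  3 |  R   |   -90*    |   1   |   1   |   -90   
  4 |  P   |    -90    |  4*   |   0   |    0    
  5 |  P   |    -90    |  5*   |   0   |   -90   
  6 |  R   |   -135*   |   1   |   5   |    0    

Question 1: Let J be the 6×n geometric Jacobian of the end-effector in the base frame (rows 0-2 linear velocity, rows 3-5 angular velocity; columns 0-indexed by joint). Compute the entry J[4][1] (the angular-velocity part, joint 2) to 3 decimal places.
axis z_1 = (0.0000,1.0000,0.0000); lever o_n−o_1 = (-14.1924,2.0000,7.7782)
cross product → J_v[:, 1] = (7.7782,-0.0000,14.1924)
J_ω[:, 1] = z_1
entry J[4][1] = 1.0000

1.000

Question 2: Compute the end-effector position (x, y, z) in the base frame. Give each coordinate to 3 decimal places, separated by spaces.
-12.192 2.000 7.778

after link 1: o_1 = (2.0000, 0.0000, 0.0000)
after link 2: o_2 = (-0.1213, -0.0000, 2.1213)
after link 3: o_3 = (-0.8284, 1.0000, 1.4142)
after link 4: o_4 = (-3.6569, 1.0000, 4.2426)
after link 5: o_5 = (-7.1924, 1.0000, 7.7782)
after link 6: o_6 = (-12.1924, 2.0000, 7.7782)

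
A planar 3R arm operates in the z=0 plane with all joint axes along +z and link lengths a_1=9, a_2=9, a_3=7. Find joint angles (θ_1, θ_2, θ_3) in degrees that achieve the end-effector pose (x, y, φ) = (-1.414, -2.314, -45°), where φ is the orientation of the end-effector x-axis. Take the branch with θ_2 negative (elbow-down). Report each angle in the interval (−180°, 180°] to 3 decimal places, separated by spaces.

wrist centre = target − a_3·(cos φ, sin φ) = (-6.3637, 2.6357)
cos θ_2 = (47.4444−9²−9²)/(2·9·9) = -0.7071; θ_2 = -135.0021° (elbow-down)
β = atan2(2.6357,-6.3637) = 157.5016°; ψ = atan2(-6.3637,2.6358) = -67.5011°
θ_1 = β − ψ = 225.0026°
θ_3 = φ − θ_1 − θ_2 = -135.0005° (wrapped to (-180°,180°])

-134.997 -135.002 -135.000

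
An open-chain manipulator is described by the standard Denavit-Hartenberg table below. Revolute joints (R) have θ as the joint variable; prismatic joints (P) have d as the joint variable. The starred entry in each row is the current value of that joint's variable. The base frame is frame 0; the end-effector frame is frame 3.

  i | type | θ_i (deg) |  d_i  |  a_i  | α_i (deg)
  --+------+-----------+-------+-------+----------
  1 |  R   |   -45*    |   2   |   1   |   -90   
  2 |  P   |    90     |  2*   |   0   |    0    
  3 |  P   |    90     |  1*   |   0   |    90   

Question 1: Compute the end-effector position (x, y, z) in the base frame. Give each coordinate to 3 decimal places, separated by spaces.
after link 1: o_1 = (0.7071, -0.7071, 2.0000)
after link 2: o_2 = (2.1213, 0.7071, 2.0000)
after link 3: o_3 = (2.8284, 1.4142, 2.0000)

2.828 1.414 2.000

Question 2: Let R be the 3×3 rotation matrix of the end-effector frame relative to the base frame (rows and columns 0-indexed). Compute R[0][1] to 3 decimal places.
0.707

End-effector y-axis (col 1 of R) = (0.7071,0.7071,0.0000)
R[0][1] = 0.7071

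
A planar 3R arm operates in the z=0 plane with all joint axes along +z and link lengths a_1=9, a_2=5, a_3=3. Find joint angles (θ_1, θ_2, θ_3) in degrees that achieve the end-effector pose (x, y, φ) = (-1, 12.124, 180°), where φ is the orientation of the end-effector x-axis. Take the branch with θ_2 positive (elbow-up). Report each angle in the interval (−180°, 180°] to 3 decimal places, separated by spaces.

wrist centre = target − a_3·(cos φ, sin φ) = (2.0000, 12.1240)
cos θ_2 = (150.9914−9²−5²)/(2·9·5) = 0.4999; θ_2 = 60.0063° (elbow-up)
β = atan2(12.1240,2.0000) = 80.6327°; ψ = atan2(4.3304,11.4995) = 20.6350°
θ_1 = β − ψ = 59.9977°
θ_3 = φ − θ_1 − θ_2 = 59.9959° (wrapped to (-180°,180°])

59.998 60.006 59.996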